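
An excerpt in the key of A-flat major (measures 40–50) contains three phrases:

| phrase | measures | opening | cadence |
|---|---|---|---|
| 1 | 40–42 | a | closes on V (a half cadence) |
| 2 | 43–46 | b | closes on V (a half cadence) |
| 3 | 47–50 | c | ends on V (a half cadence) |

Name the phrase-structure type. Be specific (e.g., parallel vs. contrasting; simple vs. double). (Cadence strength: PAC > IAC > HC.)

phrase group

The final phrase closes with a half cadence, which is not stronger than the preceding half cadence; the 3 phrases lack an overall antecedent–consequent design and so form a phrase group.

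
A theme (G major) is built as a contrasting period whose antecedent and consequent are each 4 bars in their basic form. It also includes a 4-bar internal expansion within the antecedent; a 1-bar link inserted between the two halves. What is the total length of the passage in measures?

13 measures

Basic contrasting period: 4 + 4 = 8 bars.
8 (basic form) + 4 (internal expansion) + 1 (link) = 13.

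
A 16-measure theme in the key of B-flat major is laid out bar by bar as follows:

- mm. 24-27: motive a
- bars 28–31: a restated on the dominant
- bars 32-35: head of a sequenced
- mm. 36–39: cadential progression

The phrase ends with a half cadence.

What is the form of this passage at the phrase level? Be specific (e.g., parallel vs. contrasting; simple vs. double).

Basic idea (mm. 24-27) + its repetition (bars 28–31) form the presentation; fragmentation and cadence (mm. 32-39) form the continuation — the 16-bar whole is a sentence.

sentence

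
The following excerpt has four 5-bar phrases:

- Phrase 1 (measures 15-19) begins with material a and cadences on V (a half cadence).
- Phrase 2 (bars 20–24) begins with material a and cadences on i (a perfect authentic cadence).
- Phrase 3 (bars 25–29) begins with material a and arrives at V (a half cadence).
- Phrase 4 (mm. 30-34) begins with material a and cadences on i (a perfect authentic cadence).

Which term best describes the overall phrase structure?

The cadence pattern HC–PAC–HC–PAC is weak–strong twice, and phrases 3–4 restate phrases 1–2: a period heard twice, not a double period (which would end weakly at phrase 2).

repeated period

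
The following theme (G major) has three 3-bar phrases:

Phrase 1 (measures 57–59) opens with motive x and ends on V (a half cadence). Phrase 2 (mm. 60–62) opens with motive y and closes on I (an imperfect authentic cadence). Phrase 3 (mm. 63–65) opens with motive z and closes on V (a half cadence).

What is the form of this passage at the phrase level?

The final phrase closes with a half cadence, which is not stronger than the preceding imperfect authentic cadence; the 3 phrases lack an overall antecedent–consequent design and so form a phrase group.

phrase group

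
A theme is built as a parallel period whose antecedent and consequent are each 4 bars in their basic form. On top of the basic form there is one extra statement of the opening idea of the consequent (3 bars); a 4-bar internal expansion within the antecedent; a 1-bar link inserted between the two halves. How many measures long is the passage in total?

16 measures

Basic parallel period: 4 + 4 = 8 bars.
8 (basic form) + 3 (extra statement) + 4 (internal expansion) + 1 (link) = 16.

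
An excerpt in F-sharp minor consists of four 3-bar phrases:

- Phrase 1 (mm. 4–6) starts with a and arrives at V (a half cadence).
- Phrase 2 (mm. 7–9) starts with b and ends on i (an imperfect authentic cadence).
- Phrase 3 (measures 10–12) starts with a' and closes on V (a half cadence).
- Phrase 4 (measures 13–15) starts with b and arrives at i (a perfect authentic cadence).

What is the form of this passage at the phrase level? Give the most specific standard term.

parallel double period

Four phrases in two halves: the first half (bars 4–9) ends with an imperfect authentic cadence, the second (mm. 10–15) with a perfect authentic cadence — a large antecedent–consequent pair, i.e. a double period.
Phrase 3 begins with the same material as phrase 1, making it parallel.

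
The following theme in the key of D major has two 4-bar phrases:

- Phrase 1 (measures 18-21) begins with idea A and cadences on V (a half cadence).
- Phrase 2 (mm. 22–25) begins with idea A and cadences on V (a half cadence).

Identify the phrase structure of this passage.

repeated phrase

Both phrases have the same opening (A) and the same cadence (half cadence): the second is a restatement, not a consequent, so this is a repeated phrase rather than a period.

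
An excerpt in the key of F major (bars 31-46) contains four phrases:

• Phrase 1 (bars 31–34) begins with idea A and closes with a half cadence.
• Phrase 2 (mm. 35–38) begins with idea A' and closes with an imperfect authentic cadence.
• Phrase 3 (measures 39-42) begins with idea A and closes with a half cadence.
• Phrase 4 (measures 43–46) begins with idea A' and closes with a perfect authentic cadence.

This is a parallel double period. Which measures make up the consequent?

measures 39–46

In a double period the first pair of phrases (ending imperfect authentic cadence) is the large antecedent and the second pair (ending perfect authentic cadence) is the large consequent; the consequent is measures 39–46.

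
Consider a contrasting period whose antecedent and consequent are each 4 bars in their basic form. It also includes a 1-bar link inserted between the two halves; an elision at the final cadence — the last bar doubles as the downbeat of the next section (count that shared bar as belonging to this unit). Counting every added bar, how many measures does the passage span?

Basic contrasting period: 4 + 4 = 8 bars.
8 (basic form) + 1 (link) = 9.
The elision shares a bar with the next section but does not change this unit's count.

9 measures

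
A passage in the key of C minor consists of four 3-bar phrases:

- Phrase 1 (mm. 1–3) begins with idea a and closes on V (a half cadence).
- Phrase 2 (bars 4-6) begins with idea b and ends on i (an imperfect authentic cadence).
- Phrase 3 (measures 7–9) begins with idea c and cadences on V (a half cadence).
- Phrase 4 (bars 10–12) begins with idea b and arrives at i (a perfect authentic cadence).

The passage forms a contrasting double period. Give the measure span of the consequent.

measures 7–12

In a double period the four phrases pair into a large antecedent (phrases 1–2, ending imperfect authentic cadence) and a large consequent (phrases 3–4, ending perfect authentic cadence). The consequent spans measures 7-12.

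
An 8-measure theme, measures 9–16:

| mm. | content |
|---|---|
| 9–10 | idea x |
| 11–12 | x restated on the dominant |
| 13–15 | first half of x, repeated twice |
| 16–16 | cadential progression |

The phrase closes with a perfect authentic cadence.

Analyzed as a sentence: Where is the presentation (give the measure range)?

The presentation of a sentence is the basic idea (mm. 9–10) plus its repetition (measures 11–12); the presentation is therefore bars 9–12.

measures 9–12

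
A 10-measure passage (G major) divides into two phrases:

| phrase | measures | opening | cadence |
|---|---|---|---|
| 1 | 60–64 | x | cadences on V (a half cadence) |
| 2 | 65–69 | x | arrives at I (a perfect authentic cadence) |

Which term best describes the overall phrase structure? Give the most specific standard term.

parallel period

Phrase 1 ends with a half cadence (weaker) and phrase 2 with a perfect authentic cadence (stronger): antecedent + consequent = a period.
The two phrases open with the same material (x / x), so the period is parallel.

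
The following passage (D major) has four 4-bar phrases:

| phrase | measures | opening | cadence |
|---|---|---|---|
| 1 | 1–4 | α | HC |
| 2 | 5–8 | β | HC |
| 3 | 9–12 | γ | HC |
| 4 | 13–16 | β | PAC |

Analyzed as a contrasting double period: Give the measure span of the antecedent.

In a double period the four phrases pair into a large antecedent (phrases 1–2, ending half cadence) and a large consequent (phrases 3–4, ending perfect authentic cadence). The antecedent spans measures 1–8.

measures 1–8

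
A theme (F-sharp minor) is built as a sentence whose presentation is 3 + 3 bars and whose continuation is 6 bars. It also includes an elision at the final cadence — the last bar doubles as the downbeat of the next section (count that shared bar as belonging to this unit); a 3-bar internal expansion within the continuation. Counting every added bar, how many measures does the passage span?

15 measures

Basic sentence: 3 + 3 + 6 = 12 bars.
12 (basic form) + 3 (internal expansion) = 15.
The elision shares a bar with the next section but does not change this unit's count.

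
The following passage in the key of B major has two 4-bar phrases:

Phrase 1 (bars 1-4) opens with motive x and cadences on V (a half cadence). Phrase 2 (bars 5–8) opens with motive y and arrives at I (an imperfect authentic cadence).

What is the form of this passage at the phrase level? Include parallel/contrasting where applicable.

Phrase 1 ends with a half cadence (weaker) and phrase 2 with an imperfect authentic cadence (stronger): antecedent + consequent = a period.
The two phrases open with different material (x / y), so the period is contrasting.

contrasting period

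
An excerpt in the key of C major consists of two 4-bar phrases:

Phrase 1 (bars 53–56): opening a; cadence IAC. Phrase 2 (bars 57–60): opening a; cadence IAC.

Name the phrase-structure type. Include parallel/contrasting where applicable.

Both phrases have the same opening (a) and the same cadence (imperfect authentic cadence): the second is a restatement, not a consequent, so this is a repeated phrase rather than a period.

repeated phrase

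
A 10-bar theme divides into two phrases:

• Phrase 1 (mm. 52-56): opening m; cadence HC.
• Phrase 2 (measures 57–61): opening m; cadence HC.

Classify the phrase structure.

repeated phrase

Both phrases have the same opening (m) and the same cadence (half cadence): the second is a restatement, not a consequent, so this is a repeated phrase rather than a period.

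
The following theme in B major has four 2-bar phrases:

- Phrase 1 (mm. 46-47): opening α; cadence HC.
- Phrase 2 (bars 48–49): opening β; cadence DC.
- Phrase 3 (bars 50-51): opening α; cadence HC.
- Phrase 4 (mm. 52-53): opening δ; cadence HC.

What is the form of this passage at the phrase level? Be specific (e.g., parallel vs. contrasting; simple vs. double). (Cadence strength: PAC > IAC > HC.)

phrase group

Phrase 4 ends with a half cadence, no stronger than phrase 2's deceptive cadence, so the four phrases do not form a double period; nor do phrases 3–4 duplicate 1–2, so it is not a repeated period. With no phrase reaching a conclusive cadence, the passage is a phrase group.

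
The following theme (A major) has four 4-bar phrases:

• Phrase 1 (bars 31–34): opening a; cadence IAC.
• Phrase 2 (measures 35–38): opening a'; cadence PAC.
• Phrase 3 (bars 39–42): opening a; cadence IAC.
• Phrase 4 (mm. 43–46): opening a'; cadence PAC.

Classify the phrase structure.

The cadence pattern IAC–PAC–IAC–PAC is weak–strong twice, and phrases 3–4 restate phrases 1–2: a period heard twice, not a double period (which would end weakly at phrase 2).

repeated period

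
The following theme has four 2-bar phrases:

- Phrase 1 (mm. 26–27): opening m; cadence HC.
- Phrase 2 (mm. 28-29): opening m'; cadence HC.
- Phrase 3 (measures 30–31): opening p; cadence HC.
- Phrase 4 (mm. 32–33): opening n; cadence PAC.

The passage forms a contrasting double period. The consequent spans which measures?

In a double period the four phrases pair into a large antecedent (phrases 1–2, ending half cadence) and a large consequent (phrases 3–4, ending perfect authentic cadence). The consequent spans mm. 30–33.

measures 30–33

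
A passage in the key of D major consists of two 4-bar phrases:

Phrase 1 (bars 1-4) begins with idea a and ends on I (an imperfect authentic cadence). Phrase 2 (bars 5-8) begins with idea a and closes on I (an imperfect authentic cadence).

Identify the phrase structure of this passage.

Both phrases have the same opening (a) and the same cadence (imperfect authentic cadence): the second is a restatement, not a consequent, so this is a repeated phrase rather than a period.

repeated phrase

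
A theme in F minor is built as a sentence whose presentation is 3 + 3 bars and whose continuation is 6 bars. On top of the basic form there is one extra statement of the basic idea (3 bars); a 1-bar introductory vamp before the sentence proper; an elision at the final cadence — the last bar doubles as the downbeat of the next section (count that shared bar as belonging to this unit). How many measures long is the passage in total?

Basic sentence: 3 + 3 + 6 = 12 bars.
12 (basic form) + 3 (extra statement) + 1 (introduction) = 16.
The elision shares a bar with the next section but does not change this unit's count.

16 measures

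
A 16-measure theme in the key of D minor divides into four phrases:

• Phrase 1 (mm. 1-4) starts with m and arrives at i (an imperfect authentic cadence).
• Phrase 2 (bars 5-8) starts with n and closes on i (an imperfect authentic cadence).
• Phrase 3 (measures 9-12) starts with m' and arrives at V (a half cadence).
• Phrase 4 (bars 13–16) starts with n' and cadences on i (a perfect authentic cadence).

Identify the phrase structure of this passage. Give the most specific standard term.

parallel double period

Four phrases in two halves: the first half (bars 1–8) ends with an imperfect authentic cadence, the second (measures 9-16) with a perfect authentic cadence — a large antecedent–consequent pair, i.e. a double period.
Phrase 3 begins with the same material as phrase 1, making it parallel.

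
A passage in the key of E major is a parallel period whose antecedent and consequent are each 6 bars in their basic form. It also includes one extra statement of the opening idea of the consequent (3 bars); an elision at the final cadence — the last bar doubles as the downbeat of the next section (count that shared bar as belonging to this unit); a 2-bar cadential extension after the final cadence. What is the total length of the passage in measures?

17 measures

Basic parallel period: 6 + 6 = 12 bars.
12 (basic form) + 3 (extra statement) + 2 (cadential extension) = 17.
The elision shares a bar with the next section but does not change this unit's count.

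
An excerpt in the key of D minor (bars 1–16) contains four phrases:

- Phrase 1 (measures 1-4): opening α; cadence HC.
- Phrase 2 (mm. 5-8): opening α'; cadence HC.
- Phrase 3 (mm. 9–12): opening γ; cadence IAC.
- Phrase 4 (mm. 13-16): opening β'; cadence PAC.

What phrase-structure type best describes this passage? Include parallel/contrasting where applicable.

contrasting double period

Four phrases in two halves: the first half (measures 1–8) ends with a half cadence, the second (bars 9–16) with a perfect authentic cadence — a large antecedent–consequent pair, i.e. a double period.
Phrase 3 begins with different material from phrase 1, making it contrasting.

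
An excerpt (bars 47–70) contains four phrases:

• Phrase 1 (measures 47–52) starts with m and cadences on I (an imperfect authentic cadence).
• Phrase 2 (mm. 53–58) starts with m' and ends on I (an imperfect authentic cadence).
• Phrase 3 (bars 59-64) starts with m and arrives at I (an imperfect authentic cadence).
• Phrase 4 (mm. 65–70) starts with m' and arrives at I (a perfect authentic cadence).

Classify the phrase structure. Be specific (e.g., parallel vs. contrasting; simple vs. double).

Four phrases in two halves: the first half (mm. 47-58) ends with an imperfect authentic cadence, the second (measures 59–70) with a perfect authentic cadence — a large antecedent–consequent pair, i.e. a double period.
Phrase 3 begins with the same material as phrase 1, making it parallel.

parallel double period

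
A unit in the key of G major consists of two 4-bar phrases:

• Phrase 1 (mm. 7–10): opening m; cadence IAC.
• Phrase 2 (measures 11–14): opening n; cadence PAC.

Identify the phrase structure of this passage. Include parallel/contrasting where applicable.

Phrase 1 ends with an imperfect authentic cadence (weaker) and phrase 2 with a perfect authentic cadence (stronger): antecedent + consequent = a period.
The two phrases open with different material (m / n), so the period is contrasting.

contrasting period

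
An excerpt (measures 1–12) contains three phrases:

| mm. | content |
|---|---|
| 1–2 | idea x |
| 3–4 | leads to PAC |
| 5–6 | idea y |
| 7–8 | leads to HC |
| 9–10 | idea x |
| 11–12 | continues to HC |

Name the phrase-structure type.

phrase group

The final phrase closes with a half cadence, which is not stronger than the preceding half cadence; the 3 phrases lack an overall antecedent–consequent design and so form a phrase group.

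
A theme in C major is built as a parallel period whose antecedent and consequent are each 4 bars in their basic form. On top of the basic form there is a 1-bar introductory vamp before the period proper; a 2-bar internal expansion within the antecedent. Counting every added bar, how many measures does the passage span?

11 measures

Basic parallel period: 4 + 4 = 8 bars.
8 (basic form) + 1 (introduction) + 2 (internal expansion) = 11.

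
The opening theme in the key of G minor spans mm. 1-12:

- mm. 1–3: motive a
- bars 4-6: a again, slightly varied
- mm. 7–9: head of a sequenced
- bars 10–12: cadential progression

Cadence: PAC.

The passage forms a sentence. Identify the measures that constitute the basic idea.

The presentation of a sentence is the basic idea (measures 1-3) plus its repetition (measures 4-6); the basic idea is therefore mm. 1–3.

measures 1–3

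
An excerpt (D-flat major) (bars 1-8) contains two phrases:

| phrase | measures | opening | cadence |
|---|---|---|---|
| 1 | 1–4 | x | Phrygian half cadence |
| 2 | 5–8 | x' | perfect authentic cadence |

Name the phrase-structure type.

Phrase 1 ends with a Phrygian half cadence (weaker) and phrase 2 with a perfect authentic cadence (stronger): antecedent + consequent = a period.
The two phrases open with the same material (x / x'), so the period is parallel.

parallel period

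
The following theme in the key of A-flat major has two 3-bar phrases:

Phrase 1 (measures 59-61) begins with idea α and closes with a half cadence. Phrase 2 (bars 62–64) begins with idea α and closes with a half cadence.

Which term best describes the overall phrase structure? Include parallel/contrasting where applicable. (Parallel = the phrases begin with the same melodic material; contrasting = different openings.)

Both phrases have the same opening (α) and the same cadence (half cadence): the second is a restatement, not a consequent, so this is a repeated phrase rather than a period.

repeated phrase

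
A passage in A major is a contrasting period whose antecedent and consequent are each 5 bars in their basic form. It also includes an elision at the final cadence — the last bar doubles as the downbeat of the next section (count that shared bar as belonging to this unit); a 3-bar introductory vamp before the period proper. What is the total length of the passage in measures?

13 measures

Basic contrasting period: 5 + 5 = 10 bars.
10 (basic form) + 3 (introduction) = 13.
The elision shares a bar with the next section but does not change this unit's count.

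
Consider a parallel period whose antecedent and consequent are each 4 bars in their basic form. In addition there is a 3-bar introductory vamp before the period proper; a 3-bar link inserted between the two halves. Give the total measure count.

14 measures

Basic parallel period: 4 + 4 = 8 bars.
8 (basic form) + 3 (introduction) + 3 (link) = 14.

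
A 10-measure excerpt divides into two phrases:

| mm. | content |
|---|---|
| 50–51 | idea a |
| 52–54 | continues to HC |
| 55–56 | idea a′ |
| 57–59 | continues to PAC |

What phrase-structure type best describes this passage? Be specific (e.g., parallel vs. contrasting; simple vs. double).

parallel period

Phrase 1 ends with a half cadence (weaker) and phrase 2 with a perfect authentic cadence (stronger): antecedent + consequent = a period.
The two phrases open with the same material (a / a′), so the period is parallel.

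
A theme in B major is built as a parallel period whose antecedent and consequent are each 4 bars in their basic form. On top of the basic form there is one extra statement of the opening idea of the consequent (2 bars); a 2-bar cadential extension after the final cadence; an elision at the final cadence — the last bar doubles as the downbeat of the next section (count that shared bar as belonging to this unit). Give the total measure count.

Basic parallel period: 4 + 4 = 8 bars.
8 (basic form) + 2 (extra statement) + 2 (cadential extension) = 12.
The elision shares a bar with the next section but does not change this unit's count.

12 measures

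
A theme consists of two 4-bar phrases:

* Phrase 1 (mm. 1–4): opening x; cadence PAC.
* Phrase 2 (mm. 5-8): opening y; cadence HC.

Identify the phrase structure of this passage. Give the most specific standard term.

phrase group

The second phrase closes with a half cadence, which is not stronger than the first phrase's perfect authentic cadence; without a weak→strong cadential pair there is no antecedent–consequent relationship, so this is a phrase group rather than a period.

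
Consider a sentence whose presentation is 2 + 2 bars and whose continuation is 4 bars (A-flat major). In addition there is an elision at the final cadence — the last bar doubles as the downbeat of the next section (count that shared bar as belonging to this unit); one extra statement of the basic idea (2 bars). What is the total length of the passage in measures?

Basic sentence: 2 + 2 + 4 = 8 bars.
8 (basic form) + 2 (extra statement) = 10.
The elision shares a bar with the next section but does not change this unit's count.

10 measures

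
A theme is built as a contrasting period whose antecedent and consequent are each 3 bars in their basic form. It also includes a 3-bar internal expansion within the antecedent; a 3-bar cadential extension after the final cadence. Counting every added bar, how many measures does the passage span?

Basic contrasting period: 3 + 3 = 6 bars.
6 (basic form) + 3 (internal expansion) + 3 (cadential extension) = 12.

12 measures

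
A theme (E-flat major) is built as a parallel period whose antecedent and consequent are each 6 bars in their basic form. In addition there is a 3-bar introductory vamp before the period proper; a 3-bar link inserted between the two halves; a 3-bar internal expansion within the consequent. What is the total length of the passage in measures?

21 measures

Basic parallel period: 6 + 6 = 12 bars.
12 (basic form) + 3 (introduction) + 3 (link) + 3 (internal expansion) = 21.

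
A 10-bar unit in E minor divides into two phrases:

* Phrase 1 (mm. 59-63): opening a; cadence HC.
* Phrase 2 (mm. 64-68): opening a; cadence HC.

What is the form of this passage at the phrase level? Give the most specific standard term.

repeated phrase

Both phrases have the same opening (a) and the same cadence (half cadence): the second is a restatement, not a consequent, so this is a repeated phrase rather than a period.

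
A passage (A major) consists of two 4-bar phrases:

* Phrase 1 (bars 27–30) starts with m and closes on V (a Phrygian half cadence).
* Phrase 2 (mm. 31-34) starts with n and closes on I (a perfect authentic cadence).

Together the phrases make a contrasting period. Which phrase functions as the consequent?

phrase 2

The phrase ending with the weaker cadence (Phrygian half cadence) is the antecedent; the one ending more conclusively (perfect authentic cadence) is the consequent. The consequent is phrase 2.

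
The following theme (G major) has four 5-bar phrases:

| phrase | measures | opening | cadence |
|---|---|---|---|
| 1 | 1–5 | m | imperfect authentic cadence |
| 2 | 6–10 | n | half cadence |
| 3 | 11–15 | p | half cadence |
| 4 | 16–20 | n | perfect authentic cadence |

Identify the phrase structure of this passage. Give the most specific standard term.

contrasting double period

Four phrases in two halves: the first half (bars 1-10) ends with a half cadence, the second (bars 11–20) with a perfect authentic cadence — a large antecedent–consequent pair, i.e. a double period.
Phrase 3 begins with different material from phrase 1, making it contrasting.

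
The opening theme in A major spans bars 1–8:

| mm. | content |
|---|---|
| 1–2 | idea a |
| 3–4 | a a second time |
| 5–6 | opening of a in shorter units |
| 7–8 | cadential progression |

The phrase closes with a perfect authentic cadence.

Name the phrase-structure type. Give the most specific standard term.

Basic idea (measures 1-2) + its repetition (mm. 3–4) form the presentation; fragmentation and cadence (bars 5-8) form the continuation — the 8-bar whole is a sentence.

sentence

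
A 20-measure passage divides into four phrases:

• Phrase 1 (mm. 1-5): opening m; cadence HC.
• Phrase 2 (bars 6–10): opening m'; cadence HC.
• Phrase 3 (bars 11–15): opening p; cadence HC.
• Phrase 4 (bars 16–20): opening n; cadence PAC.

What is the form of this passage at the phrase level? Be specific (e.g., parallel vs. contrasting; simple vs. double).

contrasting double period

Four phrases in two halves: the first half (measures 1–10) ends with a half cadence, the second (mm. 11-20) with a perfect authentic cadence — a large antecedent–consequent pair, i.e. a double period.
Phrase 3 begins with different material from phrase 1, making it contrasting.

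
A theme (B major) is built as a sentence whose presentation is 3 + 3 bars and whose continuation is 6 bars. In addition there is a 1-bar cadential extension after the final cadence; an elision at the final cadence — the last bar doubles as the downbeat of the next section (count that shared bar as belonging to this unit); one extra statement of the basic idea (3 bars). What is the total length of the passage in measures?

Basic sentence: 3 + 3 + 6 = 12 bars.
12 (basic form) + 1 (cadential extension) + 3 (extra statement) = 16.
The elision shares a bar with the next section but does not change this unit's count.

16 measures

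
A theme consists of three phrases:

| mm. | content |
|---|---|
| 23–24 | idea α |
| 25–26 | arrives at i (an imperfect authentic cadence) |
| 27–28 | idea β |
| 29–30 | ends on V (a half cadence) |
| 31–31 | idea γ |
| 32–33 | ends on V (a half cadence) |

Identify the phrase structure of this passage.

The final phrase closes with a half cadence, which is not stronger than the preceding half cadence; the 3 phrases lack an overall antecedent–consequent design and so form a phrase group.

phrase group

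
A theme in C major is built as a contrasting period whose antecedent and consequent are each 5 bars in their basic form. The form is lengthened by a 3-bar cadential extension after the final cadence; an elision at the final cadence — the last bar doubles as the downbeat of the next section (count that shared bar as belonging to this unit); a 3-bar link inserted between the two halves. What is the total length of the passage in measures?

Basic contrasting period: 5 + 5 = 10 bars.
10 (basic form) + 3 (cadential extension) + 3 (link) = 16.
The elision shares a bar with the next section but does not change this unit's count.

16 measures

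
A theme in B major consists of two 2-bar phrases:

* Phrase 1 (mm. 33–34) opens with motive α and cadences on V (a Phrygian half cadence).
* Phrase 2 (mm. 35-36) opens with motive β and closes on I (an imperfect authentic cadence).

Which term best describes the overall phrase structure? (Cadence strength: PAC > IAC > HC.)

contrasting period

Phrase 1 ends with a Phrygian half cadence (weaker) and phrase 2 with an imperfect authentic cadence (stronger): antecedent + consequent = a period.
The two phrases open with different material (α / β), so the period is contrasting.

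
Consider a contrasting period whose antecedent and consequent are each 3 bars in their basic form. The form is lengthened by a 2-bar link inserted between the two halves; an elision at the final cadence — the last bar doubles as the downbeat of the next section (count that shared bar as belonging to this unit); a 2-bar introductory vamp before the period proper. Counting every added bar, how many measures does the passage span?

Basic contrasting period: 3 + 3 = 6 bars.
6 (basic form) + 2 (link) + 2 (introduction) = 10.
The elision shares a bar with the next section but does not change this unit's count.

10 measures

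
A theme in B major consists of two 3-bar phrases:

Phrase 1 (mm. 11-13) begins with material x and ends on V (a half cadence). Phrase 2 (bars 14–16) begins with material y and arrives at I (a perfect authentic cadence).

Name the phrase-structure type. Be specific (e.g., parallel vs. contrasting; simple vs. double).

contrasting period

Phrase 1 ends with a half cadence (weaker) and phrase 2 with a perfect authentic cadence (stronger): antecedent + consequent = a period.
The two phrases open with different material (x / y), so the period is contrasting.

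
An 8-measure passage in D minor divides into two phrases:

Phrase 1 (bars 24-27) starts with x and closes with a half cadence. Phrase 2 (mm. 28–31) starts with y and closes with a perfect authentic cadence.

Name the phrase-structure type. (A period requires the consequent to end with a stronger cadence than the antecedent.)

Phrase 1 ends with a half cadence (weaker) and phrase 2 with a perfect authentic cadence (stronger): antecedent + consequent = a period.
The two phrases open with different material (x / y), so the period is contrasting.

contrasting period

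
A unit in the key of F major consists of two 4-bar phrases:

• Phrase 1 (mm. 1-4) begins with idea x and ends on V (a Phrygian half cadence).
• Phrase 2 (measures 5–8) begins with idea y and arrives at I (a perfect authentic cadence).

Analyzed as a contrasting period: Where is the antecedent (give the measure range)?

The antecedent is the phrase ending with the weaker cadence (Phrygian half cadence, phrase 1) and the consequent the one ending more conclusively (perfect authentic cadence, phrase 2); the antecedent is bars 1-4.

measures 1–4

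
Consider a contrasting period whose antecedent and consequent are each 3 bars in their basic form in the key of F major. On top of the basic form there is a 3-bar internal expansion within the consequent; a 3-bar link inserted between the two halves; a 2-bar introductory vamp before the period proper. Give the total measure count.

14 measures

Basic contrasting period: 3 + 3 = 6 bars.
6 (basic form) + 3 (internal expansion) + 3 (link) + 2 (introduction) = 14.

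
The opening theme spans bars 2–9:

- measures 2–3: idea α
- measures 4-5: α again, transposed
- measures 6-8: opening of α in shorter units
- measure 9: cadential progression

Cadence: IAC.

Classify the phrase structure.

Basic idea (mm. 2-3) + its repetition (bars 4–5) form the presentation; fragmentation and cadence (bars 6–9) form the continuation — the 8-bar whole is a sentence.

sentence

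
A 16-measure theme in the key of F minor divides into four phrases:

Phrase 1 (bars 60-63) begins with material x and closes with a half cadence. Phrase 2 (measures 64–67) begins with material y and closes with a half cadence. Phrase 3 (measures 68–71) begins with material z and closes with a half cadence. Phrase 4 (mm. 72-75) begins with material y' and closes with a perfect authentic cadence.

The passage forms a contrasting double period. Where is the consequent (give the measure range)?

measures 68–75

In a double period the four phrases pair into a large antecedent (phrases 1–2, ending half cadence) and a large consequent (phrases 3–4, ending perfect authentic cadence). The consequent spans measures 68–75.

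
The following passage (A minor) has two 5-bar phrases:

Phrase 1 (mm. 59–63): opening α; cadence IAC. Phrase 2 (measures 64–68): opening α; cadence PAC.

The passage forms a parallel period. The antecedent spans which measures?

The antecedent is the phrase ending with the weaker cadence (imperfect authentic cadence, phrase 1) and the consequent the one ending more conclusively (perfect authentic cadence, phrase 2); the antecedent is bars 59-63.

measures 59–63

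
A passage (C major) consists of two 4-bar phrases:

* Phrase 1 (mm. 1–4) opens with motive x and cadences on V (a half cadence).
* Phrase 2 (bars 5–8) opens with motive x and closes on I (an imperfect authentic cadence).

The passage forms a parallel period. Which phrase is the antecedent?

The phrase ending with the weaker cadence (half cadence) is the antecedent; the one ending more conclusively (imperfect authentic cadence) is the consequent. The antecedent is phrase 1.

phrase 1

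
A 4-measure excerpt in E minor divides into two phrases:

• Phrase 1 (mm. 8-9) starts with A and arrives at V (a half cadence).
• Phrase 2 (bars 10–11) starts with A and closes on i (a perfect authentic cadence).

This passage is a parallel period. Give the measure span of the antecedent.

measures 8–9

The antecedent is the phrase ending with the weaker cadence (half cadence, phrase 1) and the consequent the one ending more conclusively (perfect authentic cadence, phrase 2); the antecedent is measures 8-9.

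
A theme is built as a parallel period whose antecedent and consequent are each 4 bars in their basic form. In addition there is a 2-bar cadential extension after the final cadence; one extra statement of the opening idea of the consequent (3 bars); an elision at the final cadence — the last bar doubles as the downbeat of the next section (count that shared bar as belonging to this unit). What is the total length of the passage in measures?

Basic parallel period: 4 + 4 = 8 bars.
8 (basic form) + 2 (cadential extension) + 3 (extra statement) = 13.
The elision shares a bar with the next section but does not change this unit's count.

13 measures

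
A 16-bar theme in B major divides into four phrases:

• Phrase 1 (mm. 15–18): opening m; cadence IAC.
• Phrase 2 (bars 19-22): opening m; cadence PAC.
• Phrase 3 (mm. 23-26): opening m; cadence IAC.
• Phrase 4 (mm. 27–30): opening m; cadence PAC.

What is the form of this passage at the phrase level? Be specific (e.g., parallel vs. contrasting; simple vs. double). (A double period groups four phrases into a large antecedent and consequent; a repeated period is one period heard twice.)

The cadence pattern IAC–PAC–IAC–PAC is weak–strong twice, and phrases 3–4 restate phrases 1–2: a period heard twice, not a double period (which would end weakly at phrase 2).

repeated period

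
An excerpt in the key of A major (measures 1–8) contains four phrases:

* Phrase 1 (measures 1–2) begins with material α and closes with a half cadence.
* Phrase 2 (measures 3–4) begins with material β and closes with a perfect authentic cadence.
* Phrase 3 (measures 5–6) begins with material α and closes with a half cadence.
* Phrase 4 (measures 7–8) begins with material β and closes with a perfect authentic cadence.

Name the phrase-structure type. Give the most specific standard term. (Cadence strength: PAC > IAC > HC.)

repeated period

The cadence pattern HC–PAC–HC–PAC is weak–strong twice, and phrases 3–4 restate phrases 1–2: a period heard twice, not a double period (which would end weakly at phrase 2).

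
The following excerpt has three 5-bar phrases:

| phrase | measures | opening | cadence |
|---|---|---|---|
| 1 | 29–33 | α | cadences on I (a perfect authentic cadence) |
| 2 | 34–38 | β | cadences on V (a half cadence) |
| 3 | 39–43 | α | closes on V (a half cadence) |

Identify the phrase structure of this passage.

The final phrase closes with a half cadence, which is not stronger than the preceding half cadence; the 3 phrases lack an overall antecedent–consequent design and so form a phrase group.

phrase group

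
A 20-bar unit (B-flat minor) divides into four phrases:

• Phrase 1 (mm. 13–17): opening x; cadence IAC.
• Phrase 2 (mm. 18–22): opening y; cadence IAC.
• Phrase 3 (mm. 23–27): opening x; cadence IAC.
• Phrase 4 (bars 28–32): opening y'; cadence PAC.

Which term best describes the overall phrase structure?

parallel double period

Four phrases in two halves: the first half (mm. 13–22) ends with an imperfect authentic cadence, the second (mm. 23-32) with a perfect authentic cadence — a large antecedent–consequent pair, i.e. a double period.
Phrase 3 begins with the same material as phrase 1, making it parallel.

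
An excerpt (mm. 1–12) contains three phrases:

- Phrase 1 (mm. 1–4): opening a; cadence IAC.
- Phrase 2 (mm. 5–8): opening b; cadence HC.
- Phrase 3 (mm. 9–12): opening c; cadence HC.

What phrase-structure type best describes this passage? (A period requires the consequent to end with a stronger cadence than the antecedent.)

The final phrase closes with a half cadence, which is not stronger than the preceding half cadence; the 3 phrases lack an overall antecedent–consequent design and so form a phrase group.

phrase group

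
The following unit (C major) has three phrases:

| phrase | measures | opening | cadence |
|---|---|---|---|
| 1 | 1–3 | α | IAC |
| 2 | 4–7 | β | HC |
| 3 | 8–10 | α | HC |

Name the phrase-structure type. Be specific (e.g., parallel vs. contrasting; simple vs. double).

The final phrase closes with a half cadence, which is not stronger than the preceding half cadence; the 3 phrases lack an overall antecedent–consequent design and so form a phrase group.

phrase group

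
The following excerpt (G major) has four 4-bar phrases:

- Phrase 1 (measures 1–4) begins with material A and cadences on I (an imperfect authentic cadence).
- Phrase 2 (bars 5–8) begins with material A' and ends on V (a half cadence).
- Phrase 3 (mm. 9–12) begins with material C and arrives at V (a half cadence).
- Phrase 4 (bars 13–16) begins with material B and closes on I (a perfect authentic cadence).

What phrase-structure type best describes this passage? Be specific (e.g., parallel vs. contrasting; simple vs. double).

Four phrases in two halves: the first half (bars 1-8) ends with a half cadence, the second (mm. 9–16) with a perfect authentic cadence — a large antecedent–consequent pair, i.e. a double period.
Phrase 3 begins with different material from phrase 1, making it contrasting.

contrasting double period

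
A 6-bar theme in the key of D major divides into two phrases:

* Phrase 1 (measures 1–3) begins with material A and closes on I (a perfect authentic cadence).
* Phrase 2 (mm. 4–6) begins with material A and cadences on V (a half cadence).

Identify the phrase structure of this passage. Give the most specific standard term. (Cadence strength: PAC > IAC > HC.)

The second phrase closes with a half cadence, which is not stronger than the first phrase's perfect authentic cadence; without a weak→strong cadential pair there is no antecedent–consequent relationship, so this is a phrase group rather than a period.

phrase group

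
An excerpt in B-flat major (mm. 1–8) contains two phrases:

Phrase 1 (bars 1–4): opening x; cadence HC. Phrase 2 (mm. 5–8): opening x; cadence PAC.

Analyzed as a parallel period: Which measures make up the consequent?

measures 5–8

The antecedent is the phrase ending with the weaker cadence (half cadence, phrase 1) and the consequent the one ending more conclusively (perfect authentic cadence, phrase 2); the consequent is mm. 5–8.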